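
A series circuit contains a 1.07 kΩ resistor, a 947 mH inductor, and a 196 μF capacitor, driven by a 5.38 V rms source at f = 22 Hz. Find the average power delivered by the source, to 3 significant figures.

ω = 2πf = 138.2 rad/s
X_L = ωL = 131 Ω
X_C = 1/(ωC) = 36.9 Ω
Net reactance X = X_L − X_C = 94.0 Ω
Z = 1070 + j94.0 Ω
|Z| = √(1070² + 94.0²) = 1070 Ω
∠Z = arctan(94.0/1070) = 5.02°
I = V/|Z| = 5.01 mA
P = VI cos φ = 5.38 × 0.00501 × cos(5.02°) = 26.8 mW

26.8 mW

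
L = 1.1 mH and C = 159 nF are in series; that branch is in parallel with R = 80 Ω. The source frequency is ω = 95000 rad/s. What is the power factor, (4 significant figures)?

X_L = ωL = 104.5 Ω
X_C = 1/(ωC) = 66.20 Ω
Branch 1: Z₁ = R = 80.00 Ω
Branch 2 (series LC): Z₂ = j(X_L − X_C) = j38.30 Ω
Parallel: Z = Z₁Z₂/(Z₁+Z₂), |Z| = 34.54 Ω, ∠Z = 64.42°
cos φ = cos(64.42°) = 0.4318

0.4318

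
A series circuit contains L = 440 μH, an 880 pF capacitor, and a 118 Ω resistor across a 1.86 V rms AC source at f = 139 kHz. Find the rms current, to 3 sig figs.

ω = 2πf = 873400 rad/s
X_L = ωL = 384 Ω
X_C = 1/(ωC) = 1300 Ω
Net reactance X = X_L − X_C = -917 Ω
Z = 118 − j917 Ω
|Z| = √(118² + 917²) = 924 Ω
I = V/|Z| = 1.86/924 = 2.01 mA

2.01 mA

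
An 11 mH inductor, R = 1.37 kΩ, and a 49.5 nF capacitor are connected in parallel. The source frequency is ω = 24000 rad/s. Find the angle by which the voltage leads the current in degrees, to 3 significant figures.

X_L = ωL = 264 Ω
X_C = 1/(ωC) = 842 Ω
Parallel: admittances add. Y = 1/R + 1/(jωL) + jωC
Y = (0.000730 − j0.00260) S
|Y| = 0.00270 S → |Z| = 1/|Y| = 370 Ω, ∠Z = −∠Y = 74.3°

74.3°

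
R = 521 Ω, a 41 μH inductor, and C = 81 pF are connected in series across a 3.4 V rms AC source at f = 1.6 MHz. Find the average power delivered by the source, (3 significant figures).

ω = 2πf = 1.005e+07 rad/s
X_L = ωL = 412 Ω
X_C = 1/(ωC) = 1230 Ω
Net reactance X = X_L − X_C = -816 Ω
Z = 521 − j816 Ω
|Z| = √(521² + 816²) = 968 Ω
∠Z = arctan(-816/521) = -57.4°
I = V/|Z| = 3.51 mA
P = VI cos φ = 3.4 × 0.00351 × cos(-57.4°) = 6.43 mW

6.43 mW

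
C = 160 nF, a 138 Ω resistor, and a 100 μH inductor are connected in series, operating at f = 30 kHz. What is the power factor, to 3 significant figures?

ω = 2πf = 188500 rad/s
X_L = ωL = 18.8 Ω
X_C = 1/(ωC) = 33.2 Ω
Net reactance X = X_L − X_C = -14.3 Ω
Z = 138 − j14.3 Ω
|Z| = √(138² + 14.3²) = 139 Ω
∠Z = arctan(-14.3/138) = -5.92°
cos φ = cos(-5.92°) = 0.995

0.995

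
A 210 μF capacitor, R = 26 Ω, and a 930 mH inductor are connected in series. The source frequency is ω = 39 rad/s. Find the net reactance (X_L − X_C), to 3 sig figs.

X_L = ωL = 36.3 Ω
X_C = 1/(ωC) = 122 Ω
X = 36.3 − 122 = -85.8 Ω

-85.8 Ω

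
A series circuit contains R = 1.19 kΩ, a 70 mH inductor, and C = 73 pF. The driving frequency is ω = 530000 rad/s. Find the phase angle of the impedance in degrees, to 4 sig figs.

X_L = ωL = 37100 Ω
X_C = 1/(ωC) = 25850 Ω
Net reactance X = X_L − X_C = 11250 Ω
Z = 1190 + j11250 Ω
|Z| = √(1190² + 11250²) = 11320 Ω
∠Z = arctan(11250/1190) = 83.96°

83.96°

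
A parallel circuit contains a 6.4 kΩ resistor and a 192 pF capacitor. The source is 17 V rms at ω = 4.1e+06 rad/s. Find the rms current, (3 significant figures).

X_C = 1/(ωC) = 1270 Ω
Parallel: admittances add. Y = 1/R + jωC
Y = (0.000156 + j0.000787) S
|Y| = 0.000803 S → |Z| = 1/|Y| = 1250 Ω, ∠Z = −∠Y = -78.8°
I = V/|Z| = 17/1250 = 13.6 mA

13.6 mA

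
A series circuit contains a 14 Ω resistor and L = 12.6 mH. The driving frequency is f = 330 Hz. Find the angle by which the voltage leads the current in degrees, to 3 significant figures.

61.8°

ω = 2πf = 2073 rad/s
X_L = ωL = 26.1 Ω
Z = 14.0 + j26.1 Ω
|Z| = √(14.0² + 26.1²) = 29.6 Ω
∠Z = arctan(26.1/14.0) = 61.8°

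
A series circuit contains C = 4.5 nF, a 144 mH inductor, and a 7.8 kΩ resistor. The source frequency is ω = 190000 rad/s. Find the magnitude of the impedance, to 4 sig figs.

27330 Ω

X_L = ωL = 27360 Ω
X_C = 1/(ωC) = 1170 Ω
Net reactance X = X_L − X_C = 26190 Ω
Z = 7800 + j26190 Ω
|Z| = √(7800² + 26190²) = 27330 Ω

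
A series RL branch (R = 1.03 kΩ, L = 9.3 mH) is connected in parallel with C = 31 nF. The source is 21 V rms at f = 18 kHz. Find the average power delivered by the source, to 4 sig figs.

209.6 mW

ω = 2πf = 113100 rad/s
X_L = ωL = 1052 Ω
X_C = 1/(ωC) = 285.2 Ω
Branch 1 (R+jX_L): Z₁ = 1030 + j1052 Ω, |Z₁| = 1472 Ω
Branch 2 (−jX_C): Z₂ = −j285.2 Ω
Parallel: Z = Z₁Z₂/(Z₁+Z₂), |Z| = 327.0 Ω, ∠Z = -81.06°
I = V/|Z| = 64.21 mA
P = VI cos φ = 21 × 0.06421 × cos(-81.06°) = 209.6 mW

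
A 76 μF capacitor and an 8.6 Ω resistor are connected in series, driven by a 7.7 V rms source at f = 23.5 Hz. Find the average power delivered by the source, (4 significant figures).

63.62 mW

ω = 2πf = 147.7 rad/s
X_C = 1/(ωC) = 89.11 Ω
Z = 8.600 − j89.11 Ω
|Z| = √(8.600² + 89.11²) = 89.53 Ω
∠Z = arctan(-89.11/8.600) = -84.49°
I = V/|Z| = 86.01 mA
P = VI cos φ = 7.7 × 0.08601 × cos(-84.49°) = 63.62 mW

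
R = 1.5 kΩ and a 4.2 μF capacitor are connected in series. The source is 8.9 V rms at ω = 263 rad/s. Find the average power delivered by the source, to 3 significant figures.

X_C = 1/(ωC) = 905 Ω
Z = 1500 − j905 Ω
|Z| = √(1500² + 905²) = 1750 Ω
∠Z = arctan(-905/1500) = -31.1°
I = V/|Z| = 5.08 mA
P = VI cos φ = 8.9 × 0.00508 × cos(-31.1°) = 38.7 mW

38.7 mW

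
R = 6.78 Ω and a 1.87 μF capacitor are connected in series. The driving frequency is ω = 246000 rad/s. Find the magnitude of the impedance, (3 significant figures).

7.12 Ω

X_C = 1/(ωC) = 2.17 Ω
Z = 6.78 − j2.17 Ω
|Z| = √(6.78² + 2.17²) = 7.12 Ω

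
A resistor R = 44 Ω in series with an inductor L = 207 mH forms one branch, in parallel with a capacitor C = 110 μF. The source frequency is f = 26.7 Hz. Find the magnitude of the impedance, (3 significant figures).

63.1 Ω

ω = 2πf = 167.8 rad/s
X_L = ωL = 34.7 Ω
X_C = 1/(ωC) = 54.2 Ω
Branch 1 (R+jX_L): Z₁ = 44.0 + j34.7 Ω, |Z₁| = 56.1 Ω
Branch 2 (−jX_C): Z₂ = −j54.2 Ω
Parallel: Z = Z₁Z₂/(Z₁+Z₂), |Z| = 63.1 Ω, ∠Z = -27.9°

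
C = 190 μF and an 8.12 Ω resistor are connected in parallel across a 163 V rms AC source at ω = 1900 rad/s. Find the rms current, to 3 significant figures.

X_C = 1/(ωC) = 2.77 Ω
Parallel: admittances add. Y = 1/R + jωC
Y = (0.123 + j0.361) S
|Y| = 0.381 S → |Z| = 1/|Y| = 2.62 Ω, ∠Z = −∠Y = -71.2°
I = V/|Z| = 163/2.62 = 62.2 A

62.2 A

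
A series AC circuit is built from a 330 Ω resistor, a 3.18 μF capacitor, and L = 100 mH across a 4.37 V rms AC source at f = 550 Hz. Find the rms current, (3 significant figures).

ω = 2πf = 3456 rad/s
X_L = ωL = 346 Ω
X_C = 1/(ωC) = 91.0 Ω
Net reactance X = X_L − X_C = 255 Ω
Z = 330 + j255 Ω
|Z| = √(330² + 255²) = 417 Ω
I = V/|Z| = 4.37/417 = 10.5 mA

10.5 mA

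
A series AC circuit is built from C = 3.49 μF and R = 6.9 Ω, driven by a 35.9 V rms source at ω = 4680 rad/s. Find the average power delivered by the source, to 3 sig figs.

2.34 W

X_C = 1/(ωC) = 61.2 Ω
Z = 6.90 − j61.2 Ω
|Z| = √(6.90² + 61.2²) = 61.6 Ω
∠Z = arctan(-61.2/6.90) = -83.6°
I = V/|Z| = 583 mA
P = VI cos φ = 35.9 × 0.583 × cos(-83.6°) = 2.34 W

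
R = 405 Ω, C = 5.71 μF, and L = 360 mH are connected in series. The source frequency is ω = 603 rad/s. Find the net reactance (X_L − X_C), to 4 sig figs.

-73.35 Ω

X_L = ωL = 217.1 Ω
X_C = 1/(ωC) = 290.4 Ω
X = 217.1 − 290.4 = -73.35 Ω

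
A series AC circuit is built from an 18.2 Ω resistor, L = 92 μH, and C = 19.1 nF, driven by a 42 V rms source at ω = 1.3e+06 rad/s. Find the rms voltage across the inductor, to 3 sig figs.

61.7 V

X_L = ωL = 120 Ω
X_C = 1/(ωC) = 40.3 Ω
Net reactance X = X_L − X_C = 79.3 Ω
Z = 18.2 + j79.3 Ω
|Z| = √(18.2² + 79.3²) = 81.4 Ω
I = V/|Z| = 516 mA
V_L = I·|Z_L| = 0.516 × 120 = 61.7 V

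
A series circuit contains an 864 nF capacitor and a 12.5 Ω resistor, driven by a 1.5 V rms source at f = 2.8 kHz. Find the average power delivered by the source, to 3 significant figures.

ω = 2πf = 17590 rad/s
X_C = 1/(ωC) = 65.8 Ω
Z = 12.5 − j65.8 Ω
|Z| = √(12.5² + 65.8²) = 67.0 Ω
∠Z = arctan(-65.8/12.5) = -79.2°
I = V/|Z| = 22.4 mA
P = VI cos φ = 1.5 × 0.0224 × cos(-79.2°) = 6.27 mW

6.27 mW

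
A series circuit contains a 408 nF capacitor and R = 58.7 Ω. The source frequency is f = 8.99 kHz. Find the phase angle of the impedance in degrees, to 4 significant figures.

ω = 2πf = 56490 rad/s
X_C = 1/(ωC) = 43.39 Ω
Z = 58.70 − j43.39 Ω
|Z| = √(58.70² + 43.39²) = 73.00 Ω
∠Z = arctan(-43.39/58.70) = -36.47°

-36.47°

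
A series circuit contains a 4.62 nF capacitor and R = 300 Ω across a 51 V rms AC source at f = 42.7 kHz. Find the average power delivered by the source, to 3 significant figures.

1.05 W

ω = 2πf = 268300 rad/s
X_C = 1/(ωC) = 807 Ω
Z = 300 − j807 Ω
|Z| = √(300² + 807²) = 861 Ω
∠Z = arctan(-807/300) = -69.6°
I = V/|Z| = 59.3 mA
P = VI cos φ = 51 × 0.0593 × cos(-69.6°) = 1.05 W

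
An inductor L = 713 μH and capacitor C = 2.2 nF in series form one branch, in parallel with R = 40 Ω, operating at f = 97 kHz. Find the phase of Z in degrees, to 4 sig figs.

-7.323°

ω = 2πf = 609500 rad/s
X_L = ωL = 434.6 Ω
X_C = 1/(ωC) = 745.8 Ω
Branch 1: Z₁ = R = 40.00 Ω
Branch 2 (series LC): Z₂ = j(X_L − X_C) = −j311.3 Ω
Parallel: Z = Z₁Z₂/(Z₁+Z₂), |Z| = 39.67 Ω, ∠Z = -7.323°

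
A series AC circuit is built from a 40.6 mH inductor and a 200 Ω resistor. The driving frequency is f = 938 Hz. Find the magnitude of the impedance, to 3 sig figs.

ω = 2πf = 5894 rad/s
X_L = ωL = 239 Ω
Z = 200 + j239 Ω
|Z| = √(200² + 239²) = 312 Ω

312 Ω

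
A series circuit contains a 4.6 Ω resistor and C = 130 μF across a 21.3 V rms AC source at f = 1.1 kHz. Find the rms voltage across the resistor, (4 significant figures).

20.70 V

ω = 2πf = 6912 rad/s
X_C = 1/(ωC) = 1.113 Ω
Z = 4.600 − j1.113 Ω
|Z| = √(4.600² + 1.113²) = 4.733 Ω
I = V/|Z| = 4.501 A
V_R = I·|Z_R| = 4.501 × 4.600 = 20.70 V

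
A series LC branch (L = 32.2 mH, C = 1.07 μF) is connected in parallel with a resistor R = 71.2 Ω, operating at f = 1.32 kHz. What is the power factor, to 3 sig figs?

0.908

ω = 2πf = 8294 rad/s
X_L = ωL = 267 Ω
X_C = 1/(ωC) = 113 Ω
Branch 1: Z₁ = R = 71.2 Ω
Branch 2 (series LC): Z₂ = j(X_L − X_C) = j154 Ω
Parallel: Z = Z₁Z₂/(Z₁+Z₂), |Z| = 64.7 Ω, ∠Z = 24.8°
cos φ = cos(24.8°) = 0.908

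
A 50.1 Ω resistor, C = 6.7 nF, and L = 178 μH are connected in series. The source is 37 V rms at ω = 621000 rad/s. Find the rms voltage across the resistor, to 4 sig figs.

X_L = ωL = 110.5 Ω
X_C = 1/(ωC) = 240.3 Ω
Net reactance X = X_L − X_C = -129.8 Ω
Z = 50.10 − j129.8 Ω
|Z| = √(50.10² + 129.8²) = 139.1 Ω
I = V/|Z| = 265.9 mA
V_R = I·|Z_R| = 0.2659 × 50.10 = 13.32 V

13.32 V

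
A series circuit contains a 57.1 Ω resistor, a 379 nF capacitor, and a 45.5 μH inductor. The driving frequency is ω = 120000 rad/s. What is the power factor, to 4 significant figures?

X_L = ωL = 5.460 Ω
X_C = 1/(ωC) = 21.99 Ω
Net reactance X = X_L − X_C = -16.53 Ω
Z = 57.10 − j16.53 Ω
|Z| = √(57.10² + 16.53²) = 59.44 Ω
∠Z = arctan(-16.53/57.10) = -16.14°
cos φ = cos(-16.14°) = 0.9606

0.9606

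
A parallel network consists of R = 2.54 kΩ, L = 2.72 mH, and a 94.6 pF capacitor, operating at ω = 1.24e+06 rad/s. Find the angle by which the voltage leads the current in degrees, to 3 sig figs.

24.5°

X_L = ωL = 3370 Ω
X_C = 1/(ωC) = 8520 Ω
Parallel: admittances add. Y = 1/R + 1/(jωL) + jωC
Y = (0.000394 − j0.000179) S
|Y| = 0.000433 S → |Z| = 1/|Y| = 2310 Ω, ∠Z = −∠Y = 24.5°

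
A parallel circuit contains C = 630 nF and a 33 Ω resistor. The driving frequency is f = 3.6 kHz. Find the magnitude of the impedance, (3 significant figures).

ω = 2πf = 22620 rad/s
X_C = 1/(ωC) = 70.2 Ω
Parallel: admittances add. Y = 1/R + jωC
Y = (0.0303 + j0.0143) S
|Y| = 0.0335 S → |Z| = 1/|Y| = 29.9 Ω, ∠Z = −∠Y = -25.2°

29.9 Ω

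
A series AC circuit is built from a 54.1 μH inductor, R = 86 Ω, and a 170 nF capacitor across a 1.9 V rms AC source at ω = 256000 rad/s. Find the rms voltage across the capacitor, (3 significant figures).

0.505 V

X_L = ωL = 13.8 Ω
X_C = 1/(ωC) = 23.0 Ω
Net reactance X = X_L − X_C = -9.13 Ω
Z = 86.0 − j9.13 Ω
|Z| = √(86.0² + 9.13²) = 86.5 Ω
I = V/|Z| = 22.0 mA
V_C = I·|Z_C| = 0.0220 × 23.0 = 0.505 V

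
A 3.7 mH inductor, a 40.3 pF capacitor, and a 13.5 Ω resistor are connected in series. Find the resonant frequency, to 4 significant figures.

ω₀ = 1/√(LC) = 1/√(0.0037 × 4.03e-11) = 2.59e+06 rad/s
f₀ = ω₀/(2π) = 412.2 kHz

412.2 kHz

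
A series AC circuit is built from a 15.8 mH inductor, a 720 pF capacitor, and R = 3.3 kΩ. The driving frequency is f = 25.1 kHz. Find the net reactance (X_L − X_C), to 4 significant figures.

ω = 2πf = 157700 rad/s
X_L = ωL = 2492 Ω
X_C = 1/(ωC) = 8807 Ω
X = 2492 − 8807 = -6315 Ω

-6315 Ω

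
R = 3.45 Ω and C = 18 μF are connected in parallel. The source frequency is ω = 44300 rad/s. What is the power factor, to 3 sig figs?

X_C = 1/(ωC) = 1.25 Ω
Parallel: admittances add. Y = 1/R + jωC
Y = (0.290 + j0.797) S
|Y| = 0.848 S → |Z| = 1/|Y| = 1.18 Ω, ∠Z = −∠Y = -70.0°
cos φ = cos(-70.0°) = 0.342

0.342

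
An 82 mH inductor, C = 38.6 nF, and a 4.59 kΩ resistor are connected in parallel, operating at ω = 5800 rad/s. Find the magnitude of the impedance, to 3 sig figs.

529 Ω

X_L = ωL = 476 Ω
X_C = 1/(ωC) = 4470 Ω
Parallel: admittances add. Y = 1/R + 1/(jωL) + jωC
Y = (0.000218 − j0.00188) S
|Y| = 0.00189 S → |Z| = 1/|Y| = 529 Ω, ∠Z = −∠Y = 83.4°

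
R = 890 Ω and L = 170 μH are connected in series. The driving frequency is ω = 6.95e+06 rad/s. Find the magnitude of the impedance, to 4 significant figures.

X_L = ωL = 1182 Ω
Z = 890.0 + j1182 Ω
|Z| = √(890.0² + 1182²) = 1479 Ω

1479 Ω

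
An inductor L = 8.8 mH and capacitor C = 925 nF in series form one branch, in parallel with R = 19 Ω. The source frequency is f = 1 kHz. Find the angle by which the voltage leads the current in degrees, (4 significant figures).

ω = 2πf = 6283 rad/s
X_L = ωL = 55.29 Ω
X_C = 1/(ωC) = 172.1 Ω
Branch 1: Z₁ = R = 19.00 Ω
Branch 2 (series LC): Z₂ = j(X_L − X_C) = −j116.8 Ω
Parallel: Z = Z₁Z₂/(Z₁+Z₂), |Z| = 18.75 Ω, ∠Z = -9.242°

-9.242°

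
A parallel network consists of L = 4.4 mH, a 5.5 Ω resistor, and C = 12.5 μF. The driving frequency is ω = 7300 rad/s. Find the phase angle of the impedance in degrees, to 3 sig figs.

-18.3°

X_L = ωL = 32.1 Ω
X_C = 1/(ωC) = 11.0 Ω
Parallel: admittances add. Y = 1/R + 1/(jωL) + jωC
Y = (0.182 + j0.0601) S
|Y| = 0.191 S → |Z| = 1/|Y| = 5.22 Ω, ∠Z = −∠Y = -18.3°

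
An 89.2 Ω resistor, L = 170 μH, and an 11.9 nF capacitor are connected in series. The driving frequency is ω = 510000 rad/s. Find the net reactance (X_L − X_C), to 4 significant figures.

-78.07 Ω

X_L = ωL = 86.70 Ω
X_C = 1/(ωC) = 164.8 Ω
X = 86.70 − 164.8 = -78.07 Ω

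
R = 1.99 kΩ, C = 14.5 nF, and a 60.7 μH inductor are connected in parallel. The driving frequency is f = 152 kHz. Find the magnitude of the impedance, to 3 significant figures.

ω = 2πf = 955000 rad/s
X_L = ωL = 58.0 Ω
X_C = 1/(ωC) = 72.2 Ω
Parallel: admittances add. Y = 1/R + 1/(jωL) + jωC
Y = (0.000503 − j0.00340) S
|Y| = 0.00344 S → |Z| = 1/|Y| = 291 Ω, ∠Z = −∠Y = 81.6°

291 Ω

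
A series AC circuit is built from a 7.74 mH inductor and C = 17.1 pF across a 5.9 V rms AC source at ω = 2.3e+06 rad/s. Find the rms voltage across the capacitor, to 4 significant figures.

X_L = ωL = 17800 Ω
X_C = 1/(ωC) = 25430 Ω
Net reactance X = X_L − X_C = -7624 Ω
Z = − j7624 Ω
|Z| = √(0² + 7624²) = 7624 Ω
I = V/|Z| = 773.9 μA
V_C = I·|Z_C| = 0.0007739 × 25430 = 19.68 V

19.68 V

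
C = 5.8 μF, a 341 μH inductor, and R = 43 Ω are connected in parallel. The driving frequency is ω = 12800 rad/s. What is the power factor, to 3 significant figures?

X_L = ωL = 4.36 Ω
X_C = 1/(ωC) = 13.5 Ω
Parallel: admittances add. Y = 1/R + 1/(jωL) + jωC
Y = (0.0233 − j0.155) S
|Y| = 0.157 S → |Z| = 1/|Y| = 6.39 Ω, ∠Z = −∠Y = 81.5°
cos φ = cos(81.5°) = 0.149

0.149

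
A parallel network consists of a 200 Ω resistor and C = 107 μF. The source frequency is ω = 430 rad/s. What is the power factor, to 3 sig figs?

0.108

X_C = 1/(ωC) = 21.7 Ω
Parallel: admittances add. Y = 1/R + jωC
Y = (0.00500 + j0.0460) S
|Y| = 0.0463 S → |Z| = 1/|Y| = 21.6 Ω, ∠Z = −∠Y = -83.8°
cos φ = cos(-83.8°) = 0.108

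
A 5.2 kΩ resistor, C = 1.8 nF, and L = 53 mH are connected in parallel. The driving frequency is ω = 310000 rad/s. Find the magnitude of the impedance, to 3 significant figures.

X_L = ωL = 16400 Ω
X_C = 1/(ωC) = 1790 Ω
Parallel: admittances add. Y = 1/R + 1/(jωL) + jωC
Y = (0.000192 + j0.000497) S
|Y| = 0.000533 S → |Z| = 1/|Y| = 1880 Ω, ∠Z = −∠Y = -68.9°

1880 Ω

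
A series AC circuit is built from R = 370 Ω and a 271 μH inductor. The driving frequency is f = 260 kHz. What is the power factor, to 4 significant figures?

0.6413

ω = 2πf = 1.634e+06 rad/s
X_L = ωL = 442.7 Ω
Z = 370.0 + j442.7 Ω
|Z| = √(370.0² + 442.7²) = 577.0 Ω
∠Z = arctan(442.7/370.0) = 50.11°
cos φ = cos(50.11°) = 0.6413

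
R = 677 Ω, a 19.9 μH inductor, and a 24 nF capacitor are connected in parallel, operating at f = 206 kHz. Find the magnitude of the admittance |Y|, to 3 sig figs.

ω = 2πf = 1.294e+06 rad/s
X_L = ωL = 25.8 Ω
X_C = 1/(ωC) = 32.2 Ω
Parallel: admittances add. Y = 1/R + 1/(jωL) + jωC
Y = (0.00148 − j0.00776) S
|Y| = 0.00790 S → |Z| = 1/|Y| = 127 Ω, ∠Z = −∠Y = 79.2°

7.90 mS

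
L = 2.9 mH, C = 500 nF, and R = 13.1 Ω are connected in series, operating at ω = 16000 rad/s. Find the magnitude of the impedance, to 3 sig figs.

X_L = ωL = 46.4 Ω
X_C = 1/(ωC) = 125 Ω
Net reactance X = X_L − X_C = -78.6 Ω
Z = 13.1 − j78.6 Ω
|Z| = √(13.1² + 78.6²) = 79.7 Ω

79.7 Ω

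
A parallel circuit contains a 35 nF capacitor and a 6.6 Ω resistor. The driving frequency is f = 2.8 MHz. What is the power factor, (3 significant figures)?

ω = 2πf = 1.759e+07 rad/s
X_C = 1/(ωC) = 1.62 Ω
Parallel: admittances add. Y = 1/R + jωC
Y = (0.152 + j0.616) S
|Y| = 0.634 S → |Z| = 1/|Y| = 1.58 Ω, ∠Z = −∠Y = -76.2°
cos φ = cos(-76.2°) = 0.239

0.239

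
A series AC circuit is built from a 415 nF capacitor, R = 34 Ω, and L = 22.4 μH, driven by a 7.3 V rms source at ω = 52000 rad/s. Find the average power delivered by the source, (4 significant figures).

566.8 mW

X_L = ωL = 1.165 Ω
X_C = 1/(ωC) = 46.34 Ω
Net reactance X = X_L − X_C = -45.17 Ω
Z = 34.00 − j45.17 Ω
|Z| = √(34.00² + 45.17²) = 56.54 Ω
∠Z = arctan(-45.17/34.00) = -53.03°
I = V/|Z| = 129.1 mA
P = VI cos φ = 7.3 × 0.1291 × cos(-53.03°) = 566.8 mW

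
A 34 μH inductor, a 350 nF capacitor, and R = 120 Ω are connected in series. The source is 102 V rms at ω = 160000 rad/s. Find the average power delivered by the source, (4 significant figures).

X_L = ωL = 5.440 Ω
X_C = 1/(ωC) = 17.86 Ω
Net reactance X = X_L − X_C = -12.42 Ω
Z = 120.0 − j12.42 Ω
|Z| = √(120.0² + 12.42²) = 120.6 Ω
∠Z = arctan(-12.42/120.0) = -5.908°
I = V/|Z| = 845.5 mA
P = VI cos φ = 102 × 0.8455 × cos(-5.908°) = 85.78 W

85.78 W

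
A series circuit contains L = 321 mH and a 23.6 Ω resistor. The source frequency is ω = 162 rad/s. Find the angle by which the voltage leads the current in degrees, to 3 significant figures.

X_L = ωL = 52.0 Ω
Z = 23.6 + j52.0 Ω
|Z| = √(23.6² + 52.0²) = 57.1 Ω
∠Z = arctan(52.0/23.6) = 65.6°

65.6°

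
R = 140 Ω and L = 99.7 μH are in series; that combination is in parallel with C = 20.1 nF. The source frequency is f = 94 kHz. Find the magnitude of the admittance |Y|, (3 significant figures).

11.1 mS

ω = 2πf = 590600 rad/s
X_L = ωL = 58.9 Ω
X_C = 1/(ωC) = 84.2 Ω
Branch 1 (R+jX_L): Z₁ = 140 + j58.9 Ω, |Z₁| = 152 Ω
Branch 2 (−jX_C): Z₂ = −j84.2 Ω
Parallel: Z = Z₁Z₂/(Z₁+Z₂), |Z| = 89.9 Ω, ∠Z = -56.9°
|Y| = 1/|Z| = 11.1 mS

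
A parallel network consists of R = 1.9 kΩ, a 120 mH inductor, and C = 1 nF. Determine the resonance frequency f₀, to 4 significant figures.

14.53 kHz

ω₀ = 1/√(LC) = 1/√(0.12 × 1e-09) = 91290 rad/s
f₀ = ω₀/(2π) = 14.53 kHz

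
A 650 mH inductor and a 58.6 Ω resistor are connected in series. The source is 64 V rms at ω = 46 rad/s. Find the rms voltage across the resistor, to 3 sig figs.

57.0 V

X_L = ωL = 29.9 Ω
Z = 58.6 + j29.9 Ω
|Z| = √(58.6² + 29.9²) = 65.8 Ω
I = V/|Z| = 973 mA
V_R = I·|Z_R| = 0.973 × 58.6 = 57.0 V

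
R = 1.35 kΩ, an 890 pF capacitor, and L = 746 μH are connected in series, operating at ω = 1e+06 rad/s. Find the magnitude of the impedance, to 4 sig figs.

X_L = ωL = 746.0 Ω
X_C = 1/(ωC) = 1124 Ω
Net reactance X = X_L − X_C = -377.6 Ω
Z = 1350 − j377.6 Ω
|Z| = √(1350² + 377.6²) = 1402 Ω

1402 Ω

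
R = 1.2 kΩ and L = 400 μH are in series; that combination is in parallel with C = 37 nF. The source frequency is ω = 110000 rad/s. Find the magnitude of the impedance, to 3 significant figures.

X_L = ωL = 44.0 Ω
X_C = 1/(ωC) = 246 Ω
Branch 1 (R+jX_L): Z₁ = 1200 + j44.0 Ω, |Z₁| = 1200 Ω
Branch 2 (−jX_C): Z₂ = −j246 Ω
Parallel: Z = Z₁Z₂/(Z₁+Z₂), |Z| = 242 Ω, ∠Z = -78.4°

242 Ω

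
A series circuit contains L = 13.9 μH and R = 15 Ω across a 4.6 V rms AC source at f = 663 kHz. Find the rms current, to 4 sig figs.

76.90 mA

ω = 2πf = 4.166e+06 rad/s
X_L = ωL = 57.90 Ω
Z = 15.00 + j57.90 Ω
|Z| = √(15.00² + 57.90²) = 59.82 Ω
I = V/|Z| = 4.6/59.82 = 76.90 mA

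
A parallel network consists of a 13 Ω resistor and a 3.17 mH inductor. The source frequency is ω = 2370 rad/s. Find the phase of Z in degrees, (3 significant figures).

X_L = ωL = 7.51 Ω
Parallel: admittances add. Y = 1/R + 1/(jωL)
Y = (0.0769 − j0.133) S
|Y| = 0.154 S → |Z| = 1/|Y| = 6.50 Ω, ∠Z = −∠Y = 60.0°

60.0°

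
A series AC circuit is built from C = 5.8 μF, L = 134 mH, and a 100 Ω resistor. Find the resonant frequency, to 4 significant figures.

180.5 Hz

ω₀ = 1/√(LC) = 1/√(0.134 × 5.8e-06) = 1134 rad/s
f₀ = ω₀/(2π) = 180.5 Hz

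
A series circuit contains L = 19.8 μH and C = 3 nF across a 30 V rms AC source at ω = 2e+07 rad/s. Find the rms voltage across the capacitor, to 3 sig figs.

1.32 V

X_L = ωL = 396 Ω
X_C = 1/(ωC) = 16.7 Ω
Net reactance X = X_L − X_C = 379 Ω
Z = j379 Ω
|Z| = √(0² + 379²) = 379 Ω
I = V/|Z| = 79.1 mA
V_C = I·|Z_C| = 0.0791 × 16.7 = 1.32 V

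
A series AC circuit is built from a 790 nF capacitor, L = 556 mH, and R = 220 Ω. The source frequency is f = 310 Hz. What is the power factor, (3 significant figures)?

ω = 2πf = 1948 rad/s
X_L = ωL = 1080 Ω
X_C = 1/(ωC) = 650 Ω
Net reactance X = X_L − X_C = 433 Ω
Z = 220 + j433 Ω
|Z| = √(220² + 433²) = 486 Ω
∠Z = arctan(433/220) = 63.1°
cos φ = cos(63.1°) = 0.453

0.453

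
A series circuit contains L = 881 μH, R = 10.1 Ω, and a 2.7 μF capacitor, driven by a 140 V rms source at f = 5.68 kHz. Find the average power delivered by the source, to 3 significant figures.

ω = 2πf = 35690 rad/s
X_L = ωL = 31.4 Ω
X_C = 1/(ωC) = 10.4 Ω
Net reactance X = X_L − X_C = 21.1 Ω
Z = 10.1 + j21.1 Ω
|Z| = √(10.1² + 21.1²) = 23.4 Ω
∠Z = arctan(21.1/10.1) = 64.4°
I = V/|Z| = 5.99 A
P = VI cos φ = 140 × 5.99 × cos(64.4°) = 363 W

363 W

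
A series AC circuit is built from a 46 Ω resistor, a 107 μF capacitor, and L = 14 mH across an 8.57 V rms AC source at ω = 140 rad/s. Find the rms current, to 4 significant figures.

X_L = ωL = 1.960 Ω
X_C = 1/(ωC) = 66.76 Ω
Net reactance X = X_L − X_C = -64.80 Ω
Z = 46.00 − j64.80 Ω
|Z| = √(46.00² + 64.80²) = 79.46 Ω
I = V/|Z| = 8.57/79.46 = 107.8 mA

107.8 mA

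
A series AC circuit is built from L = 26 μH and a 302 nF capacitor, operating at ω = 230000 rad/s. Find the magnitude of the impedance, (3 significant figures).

8.42 Ω

X_L = ωL = 5.98 Ω
X_C = 1/(ωC) = 14.4 Ω
Net reactance X = X_L − X_C = -8.42 Ω
Z = − j8.42 Ω
|Z| = √(0² + 8.42²) = 8.42 Ω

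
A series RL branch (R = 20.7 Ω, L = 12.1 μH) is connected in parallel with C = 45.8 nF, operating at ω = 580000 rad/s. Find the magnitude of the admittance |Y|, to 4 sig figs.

X_L = ωL = 7.018 Ω
X_C = 1/(ωC) = 37.64 Ω
Branch 1 (R+jX_L): Z₁ = 20.70 + j7.018 Ω, |Z₁| = 21.86 Ω
Branch 2 (−jX_C): Z₂ = −j37.64 Ω
Parallel: Z = Z₁Z₂/(Z₁+Z₂), |Z| = 22.26 Ω, ∠Z = -15.33°
|Y| = 1/|Z| = 44.93 mS

44.93 mS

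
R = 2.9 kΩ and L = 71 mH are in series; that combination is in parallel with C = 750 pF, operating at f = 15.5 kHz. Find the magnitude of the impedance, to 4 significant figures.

ω = 2πf = 97390 rad/s
X_L = ωL = 6915 Ω
X_C = 1/(ωC) = 13690 Ω
Branch 1 (R+jX_L): Z₁ = 2900 + j6915 Ω, |Z₁| = 7498 Ω
Branch 2 (−jX_C): Z₂ = −j13690 Ω
Parallel: Z = Z₁Z₂/(Z₁+Z₂), |Z| = 13930 Ω, ∠Z = 44.08°

13930 Ω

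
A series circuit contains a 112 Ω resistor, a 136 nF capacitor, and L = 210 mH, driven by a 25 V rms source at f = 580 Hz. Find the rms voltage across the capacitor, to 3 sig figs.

40.1 V

ω = 2πf = 3644 rad/s
X_L = ωL = 765 Ω
X_C = 1/(ωC) = 2020 Ω
Net reactance X = X_L − X_C = -1250 Ω
Z = 112 − j1250 Ω
|Z| = √(112² + 1250²) = 1260 Ω
I = V/|Z| = 19.9 mA
V_C = I·|Z_C| = 0.0199 × 2020 = 40.1 V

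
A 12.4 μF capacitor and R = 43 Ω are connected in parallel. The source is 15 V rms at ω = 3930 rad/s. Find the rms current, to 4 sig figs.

X_C = 1/(ωC) = 20.52 Ω
Parallel: admittances add. Y = 1/R + jωC
Y = (0.02326 + j0.04873) S
|Y| = 0.05400 S → |Z| = 1/|Y| = 18.52 Ω, ∠Z = −∠Y = -64.49°
I = V/|Z| = 15/18.52 = 810.0 mA

810.0 mA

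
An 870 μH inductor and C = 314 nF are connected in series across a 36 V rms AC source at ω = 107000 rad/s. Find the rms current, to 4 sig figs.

X_L = ωL = 93.09 Ω
X_C = 1/(ωC) = 29.76 Ω
Net reactance X = X_L − X_C = 63.33 Ω
Z = j63.33 Ω
|Z| = √(0² + 63.33²) = 63.33 Ω
I = V/|Z| = 36/63.33 = 568.5 mA

568.5 mA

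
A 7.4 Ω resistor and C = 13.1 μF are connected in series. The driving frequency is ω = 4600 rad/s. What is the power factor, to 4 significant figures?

X_C = 1/(ωC) = 16.59 Ω
Z = 7.400 − j16.59 Ω
|Z| = √(7.400² + 16.59²) = 18.17 Ω
∠Z = arctan(-16.59/7.400) = -65.97°
cos φ = cos(-65.97°) = 0.4073

0.4073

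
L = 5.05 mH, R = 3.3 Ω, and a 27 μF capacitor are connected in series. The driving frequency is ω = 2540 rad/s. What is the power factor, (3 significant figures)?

X_L = ωL = 12.8 Ω
X_C = 1/(ωC) = 14.6 Ω
Net reactance X = X_L − X_C = -1.75 Ω
Z = 3.30 − j1.75 Ω
|Z| = √(3.30² + 1.75²) = 3.74 Ω
∠Z = arctan(-1.75/3.30) = -28.0°
cos φ = cos(-28.0°) = 0.883

0.883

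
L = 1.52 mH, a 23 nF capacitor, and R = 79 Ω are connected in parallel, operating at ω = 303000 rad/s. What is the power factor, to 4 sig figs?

X_L = ωL = 460.6 Ω
X_C = 1/(ωC) = 143.5 Ω
Parallel: admittances add. Y = 1/R + 1/(jωL) + jωC
Y = (0.01266 + j0.004798) S
|Y| = 0.01354 S → |Z| = 1/|Y| = 73.87 Ω, ∠Z = −∠Y = -20.76°
cos φ = cos(-20.76°) = 0.9351

0.9351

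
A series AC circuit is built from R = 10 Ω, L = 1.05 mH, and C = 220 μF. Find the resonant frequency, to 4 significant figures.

ω₀ = 1/√(LC) = 1/√(0.00105 × 0.00022) = 2081 rad/s
f₀ = ω₀/(2π) = 331.1 Hz

331.1 Hz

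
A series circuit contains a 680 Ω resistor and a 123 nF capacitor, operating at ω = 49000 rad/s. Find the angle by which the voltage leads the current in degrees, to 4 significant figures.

-13.71°

X_C = 1/(ωC) = 165.9 Ω
Z = 680.0 − j165.9 Ω
|Z| = √(680.0² + 165.9²) = 699.9 Ω
∠Z = arctan(-165.9/680.0) = -13.71°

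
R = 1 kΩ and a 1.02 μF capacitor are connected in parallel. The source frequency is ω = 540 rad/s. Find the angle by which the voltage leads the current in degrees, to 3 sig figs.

X_C = 1/(ωC) = 1820 Ω
Parallel: admittances add. Y = 1/R + jωC
Y = (0.00100 + j0.000551) S
|Y| = 0.00114 S → |Z| = 1/|Y| = 876 Ω, ∠Z = −∠Y = -28.8°

-28.8°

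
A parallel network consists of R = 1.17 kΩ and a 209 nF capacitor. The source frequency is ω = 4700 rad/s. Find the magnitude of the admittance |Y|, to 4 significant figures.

X_C = 1/(ωC) = 1018 Ω
Parallel: admittances add. Y = 1/R + jωC
Y = (0.0008547 + j0.0009823) S
|Y| = 0.001302 S → |Z| = 1/|Y| = 768.0 Ω, ∠Z = −∠Y = -48.97°

1.302 mS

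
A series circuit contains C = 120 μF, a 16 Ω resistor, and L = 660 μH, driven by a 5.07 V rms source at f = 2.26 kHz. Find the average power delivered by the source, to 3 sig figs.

1.23 W

ω = 2πf = 14200 rad/s
X_L = ωL = 9.37 Ω
X_C = 1/(ωC) = 0.587 Ω
Net reactance X = X_L − X_C = 8.79 Ω
Z = 16.0 + j8.79 Ω
|Z| = √(16.0² + 8.79²) = 18.3 Ω
∠Z = arctan(8.79/16.0) = 28.8°
I = V/|Z| = 278 mA
P = VI cos φ = 5.07 × 0.278 × cos(28.8°) = 1.23 W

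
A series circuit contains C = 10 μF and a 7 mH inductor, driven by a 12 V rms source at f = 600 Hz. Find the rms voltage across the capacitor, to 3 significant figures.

ω = 2πf = 3770 rad/s
X_L = ωL = 26.4 Ω
X_C = 1/(ωC) = 26.5 Ω
Net reactance X = X_L − X_C = -0.136 Ω
Z = − j0.136 Ω
|Z| = √(0² + 0.136²) = 0.136 Ω
I = V/|Z| = 87.9 A
V_C = I·|Z_C| = 87.9 × 26.5 = 2330 V

2330 V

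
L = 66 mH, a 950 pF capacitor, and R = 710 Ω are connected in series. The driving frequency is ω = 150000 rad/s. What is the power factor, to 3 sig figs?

X_L = ωL = 9900 Ω
X_C = 1/(ωC) = 7020 Ω
Net reactance X = X_L − X_C = 2880 Ω
Z = 710 + j2880 Ω
|Z| = √(710² + 2880²) = 2970 Ω
∠Z = arctan(2880/710) = 76.2°
cos φ = cos(76.2°) = 0.239

0.239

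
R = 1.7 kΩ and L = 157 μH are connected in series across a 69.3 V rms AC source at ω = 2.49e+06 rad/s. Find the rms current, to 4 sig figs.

X_L = ωL = 390.9 Ω
Z = 1700 + j390.9 Ω
|Z| = √(1700² + 390.9²) = 1744 Ω
I = V/|Z| = 69.3/1744 = 39.73 mA

39.73 mA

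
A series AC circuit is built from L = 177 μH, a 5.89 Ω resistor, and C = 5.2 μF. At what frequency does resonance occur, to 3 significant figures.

5.25 kHz

ω₀ = 1/√(LC) = 1/√(0.000177 × 5.2e-06) = 32960 rad/s
f₀ = ω₀/(2π) = 5.25 kHz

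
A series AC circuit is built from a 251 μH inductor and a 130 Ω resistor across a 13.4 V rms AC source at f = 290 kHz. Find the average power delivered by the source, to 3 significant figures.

103 mW

ω = 2πf = 1.822e+06 rad/s
X_L = ωL = 457 Ω
Z = 130 + j457 Ω
|Z| = √(130² + 457²) = 475 Ω
∠Z = arctan(457/130) = 74.1°
I = V/|Z| = 28.2 mA
P = VI cos φ = 13.4 × 0.0282 × cos(74.1°) = 103 mW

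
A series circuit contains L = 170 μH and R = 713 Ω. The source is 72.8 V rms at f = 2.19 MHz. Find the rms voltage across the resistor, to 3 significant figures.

21.2 V

ω = 2πf = 1.376e+07 rad/s
X_L = ωL = 2340 Ω
Z = 713 + j2340 Ω
|Z| = √(713² + 2340²) = 2450 Ω
I = V/|Z| = 29.8 mA
V_R = I·|Z_R| = 0.0298 × 713 = 21.2 V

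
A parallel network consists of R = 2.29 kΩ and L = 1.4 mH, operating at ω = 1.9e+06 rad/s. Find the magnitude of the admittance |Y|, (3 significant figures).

X_L = ωL = 2660 Ω
Parallel: admittances add. Y = 1/R + 1/(jωL)
Y = (0.000437 − j0.000376) S
|Y| = 0.000576 S → |Z| = 1/|Y| = 1740 Ω, ∠Z = −∠Y = 40.7°

576 μS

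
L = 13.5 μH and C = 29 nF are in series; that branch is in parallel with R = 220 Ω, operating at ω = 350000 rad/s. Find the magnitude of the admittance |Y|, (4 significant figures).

X_L = ωL = 4.725 Ω
X_C = 1/(ωC) = 98.52 Ω
Branch 1: Z₁ = R = 220.0 Ω
Branch 2 (series LC): Z₂ = j(X_L − X_C) = −j93.80 Ω
Parallel: Z = Z₁Z₂/(Z₁+Z₂), |Z| = 86.28 Ω, ∠Z = -66.91°
|Y| = 1/|Z| = 11.59 mS

11.59 mS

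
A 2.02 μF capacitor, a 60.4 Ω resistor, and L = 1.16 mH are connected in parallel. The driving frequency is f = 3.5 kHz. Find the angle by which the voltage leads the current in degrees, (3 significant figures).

-17.5°

ω = 2πf = 21990 rad/s
X_L = ωL = 25.5 Ω
X_C = 1/(ωC) = 22.5 Ω
Parallel: admittances add. Y = 1/R + 1/(jωL) + jωC
Y = (0.0166 + j0.00522) S
|Y| = 0.0174 S → |Z| = 1/|Y| = 57.6 Ω, ∠Z = −∠Y = -17.5°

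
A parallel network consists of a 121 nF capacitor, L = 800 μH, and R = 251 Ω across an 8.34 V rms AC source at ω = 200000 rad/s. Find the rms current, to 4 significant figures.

X_L = ωL = 160.0 Ω
X_C = 1/(ωC) = 41.32 Ω
Parallel: admittances add. Y = 1/R + 1/(jωL) + jωC
Y = (0.003984 + j0.01795) S
|Y| = 0.01839 S → |Z| = 1/|Y| = 54.39 Ω, ∠Z = −∠Y = -77.49°
I = V/|Z| = 8.34/54.39 = 153.3 mA

153.3 mA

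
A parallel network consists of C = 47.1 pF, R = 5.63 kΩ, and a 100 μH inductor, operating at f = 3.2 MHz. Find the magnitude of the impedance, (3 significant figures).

ω = 2πf = 2.011e+07 rad/s
X_L = ωL = 2010 Ω
X_C = 1/(ωC) = 1060 Ω
Parallel: admittances add. Y = 1/R + 1/(jωL) + jωC
Y = (0.000178 + j0.000450) S
|Y| = 0.000483 S → |Z| = 1/|Y| = 2070 Ω, ∠Z = −∠Y = -68.4°

2070 Ω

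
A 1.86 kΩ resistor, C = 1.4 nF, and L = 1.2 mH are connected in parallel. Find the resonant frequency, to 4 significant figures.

122.8 kHz

ω₀ = 1/√(LC) = 1/√(0.0012 × 1.4e-09) = 771500 rad/s
f₀ = ω₀/(2π) = 122.8 kHz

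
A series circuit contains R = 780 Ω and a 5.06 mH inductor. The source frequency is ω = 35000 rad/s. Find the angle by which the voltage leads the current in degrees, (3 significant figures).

12.8°

X_L = ωL = 177 Ω
Z = 780 + j177 Ω
|Z| = √(780² + 177²) = 800 Ω
∠Z = arctan(177/780) = 12.8°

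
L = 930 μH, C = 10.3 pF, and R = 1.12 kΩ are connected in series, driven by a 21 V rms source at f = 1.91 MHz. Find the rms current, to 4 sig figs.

6.425 mA

ω = 2πf = 1.2e+07 rad/s
X_L = ωL = 11160 Ω
X_C = 1/(ωC) = 8090 Ω
Net reactance X = X_L − X_C = 3071 Ω
Z = 1120 + j3071 Ω
|Z| = √(1120² + 3071²) = 3269 Ω
I = V/|Z| = 21/3269 = 6.425 mA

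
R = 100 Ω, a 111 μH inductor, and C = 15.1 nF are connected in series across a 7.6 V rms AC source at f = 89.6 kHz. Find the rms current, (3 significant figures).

ω = 2πf = 563000 rad/s
X_L = ωL = 62.5 Ω
X_C = 1/(ωC) = 118 Ω
Net reactance X = X_L − X_C = -55.1 Ω
Z = 100 − j55.1 Ω
|Z| = √(100² + 55.1²) = 114 Ω
I = V/|Z| = 7.6/114 = 66.6 mA

66.6 mA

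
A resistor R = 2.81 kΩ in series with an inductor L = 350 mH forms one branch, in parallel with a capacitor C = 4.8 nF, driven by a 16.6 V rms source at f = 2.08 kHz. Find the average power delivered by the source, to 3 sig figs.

26.9 mW

ω = 2πf = 13070 rad/s
X_L = ωL = 4570 Ω
X_C = 1/(ωC) = 15900 Ω
Branch 1 (R+jX_L): Z₁ = 2810 + j4570 Ω, |Z₁| = 5370 Ω
Branch 2 (−jX_C): Z₂ = −j15900 Ω
Parallel: Z = Z₁Z₂/(Z₁+Z₂), |Z| = 7310 Ω, ∠Z = 44.6°
I = V/|Z| = 2.27 mA
P = VI cos φ = 16.6 × 0.00227 × cos(44.6°) = 26.9 mW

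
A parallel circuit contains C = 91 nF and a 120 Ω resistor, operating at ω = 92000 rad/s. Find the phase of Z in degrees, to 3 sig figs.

X_C = 1/(ωC) = 119 Ω
Parallel: admittances add. Y = 1/R + jωC
Y = (0.00833 + j0.00837) S
|Y| = 0.0118 S → |Z| = 1/|Y| = 84.7 Ω, ∠Z = −∠Y = -45.1°

-45.1°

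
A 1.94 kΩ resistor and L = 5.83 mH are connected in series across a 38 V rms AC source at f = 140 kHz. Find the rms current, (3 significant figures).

ω = 2πf = 879600 rad/s
X_L = ωL = 5130 Ω
Z = 1940 + j5130 Ω
|Z| = √(1940² + 5130²) = 5480 Ω
I = V/|Z| = 38/5480 = 6.93 mA

6.93 mA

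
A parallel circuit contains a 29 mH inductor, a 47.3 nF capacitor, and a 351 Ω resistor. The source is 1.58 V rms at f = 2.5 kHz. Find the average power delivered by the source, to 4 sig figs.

7.112 mW

ω = 2πf = 15710 rad/s
X_L = ωL = 455.5 Ω
X_C = 1/(ωC) = 1346 Ω
Parallel: admittances add. Y = 1/R + 1/(jωL) + jωC
Y = (0.002849 − j0.001452) S
|Y| = 0.003198 S → |Z| = 1/|Y| = 312.7 Ω, ∠Z = −∠Y = 27.01°
I = V/|Z| = 5.053 mA
P = VI cos φ = 1.58 × 0.005053 × cos(27.01°) = 7.112 mW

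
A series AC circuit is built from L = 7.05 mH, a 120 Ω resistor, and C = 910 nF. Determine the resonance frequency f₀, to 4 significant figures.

ω₀ = 1/√(LC) = 1/√(0.00705 × 9.1e-07) = 12480 rad/s
f₀ = ω₀/(2π) = 1.987 kHz

1.987 kHz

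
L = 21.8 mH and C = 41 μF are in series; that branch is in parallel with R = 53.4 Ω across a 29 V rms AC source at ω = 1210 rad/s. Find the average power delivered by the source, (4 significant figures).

X_L = ωL = 26.38 Ω
X_C = 1/(ωC) = 20.16 Ω
Branch 1: Z₁ = R = 53.40 Ω
Branch 2 (series LC): Z₂ = j(X_L − X_C) = j6.221 Ω
Parallel: Z = Z₁Z₂/(Z₁+Z₂), |Z| = 6.179 Ω, ∠Z = 83.36°
I = V/|Z| = 4.693 A
P = VI cos φ = 29 × 4.693 × cos(83.36°) = 15.75 W

15.75 W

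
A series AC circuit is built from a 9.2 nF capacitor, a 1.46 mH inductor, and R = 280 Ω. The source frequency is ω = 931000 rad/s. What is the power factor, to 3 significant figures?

0.220

X_L = ωL = 1360 Ω
X_C = 1/(ωC) = 117 Ω
Net reactance X = X_L − X_C = 1240 Ω
Z = 280 + j1240 Ω
|Z| = √(280² + 1240²) = 1270 Ω
∠Z = arctan(1240/280) = 77.3°
cos φ = cos(77.3°) = 0.220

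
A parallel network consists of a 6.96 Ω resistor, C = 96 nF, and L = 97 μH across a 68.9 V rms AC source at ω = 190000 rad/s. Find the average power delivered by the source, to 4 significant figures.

682.1 W

X_L = ωL = 18.43 Ω
X_C = 1/(ωC) = 54.82 Ω
Parallel: admittances add. Y = 1/R + 1/(jωL) + jωC
Y = (0.1437 − j0.03602) S
|Y| = 0.1481 S → |Z| = 1/|Y| = 6.751 Ω, ∠Z = −∠Y = 14.07°
I = V/|Z| = 10.21 A
P = VI cos φ = 68.9 × 10.21 × cos(14.07°) = 682.1 W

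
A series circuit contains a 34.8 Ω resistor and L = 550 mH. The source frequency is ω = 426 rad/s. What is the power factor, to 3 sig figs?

0.147

X_L = ωL = 234 Ω
Z = 34.8 + j234 Ω
|Z| = √(34.8² + 234²) = 237 Ω
∠Z = arctan(234/34.8) = 81.6°
cos φ = cos(81.6°) = 0.147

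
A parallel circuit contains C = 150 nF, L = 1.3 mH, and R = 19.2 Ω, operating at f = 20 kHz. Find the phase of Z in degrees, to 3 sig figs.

ω = 2πf = 125700 rad/s
X_L = ωL = 163 Ω
X_C = 1/(ωC) = 53.1 Ω
Parallel: admittances add. Y = 1/R + 1/(jωL) + jωC
Y = (0.0521 + j0.0127) S
|Y| = 0.0536 S → |Z| = 1/|Y| = 18.7 Ω, ∠Z = −∠Y = -13.7°

-13.7°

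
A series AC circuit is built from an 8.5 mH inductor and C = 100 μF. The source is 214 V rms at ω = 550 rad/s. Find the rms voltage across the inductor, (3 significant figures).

X_L = ωL = 4.68 Ω
X_C = 1/(ωC) = 18.2 Ω
Net reactance X = X_L − X_C = -13.5 Ω
Z = − j13.5 Ω
|Z| = √(0² + 13.5²) = 13.5 Ω
I = V/|Z| = 15.8 A
V_L = I·|Z_L| = 15.8 × 4.68 = 74.1 V

74.1 V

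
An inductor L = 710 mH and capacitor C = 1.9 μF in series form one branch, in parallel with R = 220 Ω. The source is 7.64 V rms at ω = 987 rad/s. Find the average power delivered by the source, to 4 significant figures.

265.3 mW

X_L = ωL = 700.8 Ω
X_C = 1/(ωC) = 533.2 Ω
Branch 1: Z₁ = R = 220.0 Ω
Branch 2 (series LC): Z₂ = j(X_L − X_C) = j167.5 Ω
Parallel: Z = Z₁Z₂/(Z₁+Z₂), |Z| = 133.3 Ω, ∠Z = 52.71°
I = V/|Z| = 57.32 mA
P = VI cos φ = 7.64 × 0.05732 × cos(52.71°) = 265.3 mW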